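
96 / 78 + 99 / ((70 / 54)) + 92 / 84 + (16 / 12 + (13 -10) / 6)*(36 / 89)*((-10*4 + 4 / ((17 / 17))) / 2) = 1134134 / 17355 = 65.35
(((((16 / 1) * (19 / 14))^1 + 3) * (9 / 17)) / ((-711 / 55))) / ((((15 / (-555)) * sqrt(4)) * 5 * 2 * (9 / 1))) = 70411 / 338436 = 0.21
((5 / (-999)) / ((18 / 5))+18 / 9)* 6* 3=35939 / 999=35.97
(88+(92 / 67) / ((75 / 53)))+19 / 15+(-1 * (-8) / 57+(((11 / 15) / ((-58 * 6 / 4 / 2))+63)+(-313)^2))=98122.36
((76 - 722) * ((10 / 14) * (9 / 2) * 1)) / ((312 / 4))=-26.62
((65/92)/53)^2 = 4225/23775376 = 0.00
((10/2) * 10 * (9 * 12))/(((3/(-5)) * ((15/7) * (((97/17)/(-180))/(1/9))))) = 14721.65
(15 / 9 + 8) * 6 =58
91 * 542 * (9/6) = 73983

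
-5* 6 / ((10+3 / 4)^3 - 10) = -0.02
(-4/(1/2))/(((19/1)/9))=-72/19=-3.79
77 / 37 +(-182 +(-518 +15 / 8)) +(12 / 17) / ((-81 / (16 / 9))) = -851124743 / 1222776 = -696.06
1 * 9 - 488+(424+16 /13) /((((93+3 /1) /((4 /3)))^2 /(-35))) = -4059281 /8424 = -481.87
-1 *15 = -15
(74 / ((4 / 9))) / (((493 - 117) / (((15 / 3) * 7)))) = 11655 / 752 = 15.50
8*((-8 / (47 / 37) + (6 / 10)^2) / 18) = -27908 / 10575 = -2.64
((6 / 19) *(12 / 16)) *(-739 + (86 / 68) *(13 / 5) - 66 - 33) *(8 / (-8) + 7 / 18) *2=1560911 / 6460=241.63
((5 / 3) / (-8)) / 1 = -5 / 24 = -0.21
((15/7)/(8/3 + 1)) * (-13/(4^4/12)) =-1755/4928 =-0.36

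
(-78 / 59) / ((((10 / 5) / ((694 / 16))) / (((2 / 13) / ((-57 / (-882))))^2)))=-44989938 / 276887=-162.48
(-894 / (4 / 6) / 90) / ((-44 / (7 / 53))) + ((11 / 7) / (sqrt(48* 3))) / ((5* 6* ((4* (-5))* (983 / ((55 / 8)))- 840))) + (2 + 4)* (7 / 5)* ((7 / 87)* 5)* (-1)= -5781769000571 / 1733879125440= -3.33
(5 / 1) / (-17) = -5 / 17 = -0.29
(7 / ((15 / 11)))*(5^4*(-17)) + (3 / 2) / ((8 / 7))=-2617937 / 48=-54540.35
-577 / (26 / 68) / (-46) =9809 / 299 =32.81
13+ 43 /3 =82 /3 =27.33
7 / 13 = 0.54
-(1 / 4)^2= -1 / 16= -0.06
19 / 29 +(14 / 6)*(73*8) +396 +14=154279 / 87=1773.32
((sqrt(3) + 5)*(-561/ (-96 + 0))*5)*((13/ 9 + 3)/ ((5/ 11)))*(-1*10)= -257125/ 18 - 51425*sqrt(3)/ 18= -19233.10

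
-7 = -7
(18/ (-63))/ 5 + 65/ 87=0.69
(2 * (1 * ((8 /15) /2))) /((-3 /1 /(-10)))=16 /9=1.78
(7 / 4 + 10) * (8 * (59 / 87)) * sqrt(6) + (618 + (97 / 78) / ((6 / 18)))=5546 * sqrt(6) / 87 + 16165 / 26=777.88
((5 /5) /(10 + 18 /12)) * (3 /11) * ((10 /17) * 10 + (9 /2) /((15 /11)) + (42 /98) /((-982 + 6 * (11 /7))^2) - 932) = -10906745147829 /498366160160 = -21.89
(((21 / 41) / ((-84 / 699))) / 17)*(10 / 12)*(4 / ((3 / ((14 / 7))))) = -1165 / 2091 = -0.56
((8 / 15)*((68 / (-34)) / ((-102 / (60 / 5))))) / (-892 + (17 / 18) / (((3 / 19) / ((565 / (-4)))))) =-2304 / 31889195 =-0.00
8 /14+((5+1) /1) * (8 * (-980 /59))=-329044 /413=-796.72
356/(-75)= -356/75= -4.75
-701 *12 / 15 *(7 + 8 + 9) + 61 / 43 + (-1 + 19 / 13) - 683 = -39522194 / 2795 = -14140.32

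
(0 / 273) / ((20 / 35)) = 0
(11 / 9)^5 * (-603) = -10790417 / 6561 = -1644.63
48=48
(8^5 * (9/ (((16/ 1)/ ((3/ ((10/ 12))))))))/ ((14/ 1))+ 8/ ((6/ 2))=497944/ 105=4742.32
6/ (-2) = -3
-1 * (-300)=300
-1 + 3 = 2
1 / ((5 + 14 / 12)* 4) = 3 / 74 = 0.04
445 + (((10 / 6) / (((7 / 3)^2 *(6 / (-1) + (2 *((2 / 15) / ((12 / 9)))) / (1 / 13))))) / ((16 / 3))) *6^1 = 2964805 / 6664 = 444.90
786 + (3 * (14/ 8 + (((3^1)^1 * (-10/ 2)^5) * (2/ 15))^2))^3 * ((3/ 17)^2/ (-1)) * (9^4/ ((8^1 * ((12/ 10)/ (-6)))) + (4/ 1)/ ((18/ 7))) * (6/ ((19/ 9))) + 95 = 52527509743990522498029289427/ 1405696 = 37367616998263153980682.37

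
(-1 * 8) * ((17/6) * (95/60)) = -323/9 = -35.89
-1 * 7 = -7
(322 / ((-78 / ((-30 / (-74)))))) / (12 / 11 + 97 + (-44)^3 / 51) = 90321 / 84847919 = 0.00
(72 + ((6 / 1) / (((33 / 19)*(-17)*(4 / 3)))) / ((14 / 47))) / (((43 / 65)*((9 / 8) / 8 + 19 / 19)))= 389285520 / 4108951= 94.74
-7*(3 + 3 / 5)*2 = -252 / 5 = -50.40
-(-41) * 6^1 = 246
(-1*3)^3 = -27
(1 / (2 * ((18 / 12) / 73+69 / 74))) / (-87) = -2701 / 447876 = -0.01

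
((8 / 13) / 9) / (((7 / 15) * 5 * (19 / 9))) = 24 / 1729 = 0.01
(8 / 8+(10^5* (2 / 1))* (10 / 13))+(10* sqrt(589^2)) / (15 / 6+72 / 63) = 103072643 / 663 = 155464.02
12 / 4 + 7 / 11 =40 / 11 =3.64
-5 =-5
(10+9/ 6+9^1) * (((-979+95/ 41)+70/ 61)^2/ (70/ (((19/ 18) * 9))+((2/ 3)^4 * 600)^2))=1388.16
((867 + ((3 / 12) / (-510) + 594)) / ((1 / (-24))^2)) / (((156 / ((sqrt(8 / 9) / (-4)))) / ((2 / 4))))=-2980439*sqrt(2) / 6630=-635.74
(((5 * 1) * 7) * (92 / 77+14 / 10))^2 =998001 / 121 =8247.94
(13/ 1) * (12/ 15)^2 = 208/ 25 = 8.32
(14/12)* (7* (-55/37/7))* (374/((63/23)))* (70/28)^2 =-1479.95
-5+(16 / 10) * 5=3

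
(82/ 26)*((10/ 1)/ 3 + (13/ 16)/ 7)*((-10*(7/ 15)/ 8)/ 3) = -47519/ 22464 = -2.12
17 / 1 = 17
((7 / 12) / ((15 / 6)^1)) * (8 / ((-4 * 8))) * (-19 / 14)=0.08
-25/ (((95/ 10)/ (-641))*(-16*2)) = -16025/ 304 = -52.71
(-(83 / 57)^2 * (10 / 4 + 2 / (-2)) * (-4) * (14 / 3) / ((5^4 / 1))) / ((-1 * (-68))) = 0.00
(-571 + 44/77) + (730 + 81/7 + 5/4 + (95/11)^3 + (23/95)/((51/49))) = 147481344301/180563460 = 816.78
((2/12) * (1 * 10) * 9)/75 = 1/5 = 0.20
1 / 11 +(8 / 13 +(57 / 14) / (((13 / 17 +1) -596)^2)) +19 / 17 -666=-2306805256599609 / 3473183449736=-664.18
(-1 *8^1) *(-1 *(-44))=-352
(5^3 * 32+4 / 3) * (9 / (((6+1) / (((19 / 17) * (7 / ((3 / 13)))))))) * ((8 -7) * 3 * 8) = 71159712 / 17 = 4185865.41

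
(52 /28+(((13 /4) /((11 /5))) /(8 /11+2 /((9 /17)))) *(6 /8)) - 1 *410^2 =-8396826147 /49952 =-168097.90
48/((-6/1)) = -8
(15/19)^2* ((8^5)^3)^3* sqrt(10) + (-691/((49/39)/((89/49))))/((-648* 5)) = 799487/2593080 + 9800132167323027747745188694034924489932800* sqrt(10)/361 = 85846922491476820936535860000000000000000.00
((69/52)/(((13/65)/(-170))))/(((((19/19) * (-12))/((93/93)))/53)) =518075/104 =4981.49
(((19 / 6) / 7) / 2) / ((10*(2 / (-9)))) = -57 / 560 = -0.10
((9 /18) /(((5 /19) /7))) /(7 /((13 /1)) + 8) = 1729 /1110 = 1.56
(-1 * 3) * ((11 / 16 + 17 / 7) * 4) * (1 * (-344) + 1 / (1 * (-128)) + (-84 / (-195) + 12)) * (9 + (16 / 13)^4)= 26621381383797 / 190102016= 140037.34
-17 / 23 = -0.74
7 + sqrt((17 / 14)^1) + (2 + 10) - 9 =sqrt(238) / 14 + 10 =11.10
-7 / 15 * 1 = -7 / 15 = -0.47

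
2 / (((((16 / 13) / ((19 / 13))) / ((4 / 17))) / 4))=38 / 17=2.24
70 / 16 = 35 / 8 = 4.38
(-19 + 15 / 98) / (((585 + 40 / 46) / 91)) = -552253 / 188650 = -2.93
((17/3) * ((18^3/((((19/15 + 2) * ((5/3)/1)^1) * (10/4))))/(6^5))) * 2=153/245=0.62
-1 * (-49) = 49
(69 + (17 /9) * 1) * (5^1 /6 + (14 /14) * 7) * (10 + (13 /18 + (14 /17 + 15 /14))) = 202600409 /28917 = 7006.27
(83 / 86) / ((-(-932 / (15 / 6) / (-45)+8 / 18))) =-18675 / 168904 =-0.11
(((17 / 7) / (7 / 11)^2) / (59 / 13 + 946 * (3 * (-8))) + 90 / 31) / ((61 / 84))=109304303268 / 27343022287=4.00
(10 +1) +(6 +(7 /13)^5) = 6328788 /371293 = 17.05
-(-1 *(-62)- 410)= 348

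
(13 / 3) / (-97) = -13 / 291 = -0.04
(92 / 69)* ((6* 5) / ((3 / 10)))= 400 / 3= 133.33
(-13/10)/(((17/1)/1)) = -13/170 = -0.08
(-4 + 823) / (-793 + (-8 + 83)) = -819 / 718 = -1.14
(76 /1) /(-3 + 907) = 19 /226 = 0.08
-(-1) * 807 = 807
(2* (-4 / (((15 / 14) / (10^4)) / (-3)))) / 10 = 22400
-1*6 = -6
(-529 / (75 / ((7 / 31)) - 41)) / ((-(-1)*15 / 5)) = -3703 / 6114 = -0.61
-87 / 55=-1.58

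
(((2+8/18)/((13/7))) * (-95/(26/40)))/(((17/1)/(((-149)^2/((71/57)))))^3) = -65883094536910216150200/297172429567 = -221699888623.27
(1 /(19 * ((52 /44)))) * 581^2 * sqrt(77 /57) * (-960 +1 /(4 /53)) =-14061778577 * sqrt(4389) /56316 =-16542122.98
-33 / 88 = -3 / 8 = -0.38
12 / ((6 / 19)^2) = 361 / 3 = 120.33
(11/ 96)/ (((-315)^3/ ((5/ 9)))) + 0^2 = -11/ 5401015200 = -0.00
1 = 1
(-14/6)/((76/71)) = -497/228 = -2.18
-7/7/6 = -1/6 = -0.17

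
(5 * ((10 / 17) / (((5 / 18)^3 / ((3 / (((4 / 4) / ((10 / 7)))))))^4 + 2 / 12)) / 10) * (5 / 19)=37481336758208102400 / 80709812122280119043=0.46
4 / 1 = 4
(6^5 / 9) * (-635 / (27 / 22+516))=-4023360 / 3793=-1060.73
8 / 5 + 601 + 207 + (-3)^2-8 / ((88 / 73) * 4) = 179727 / 220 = 816.94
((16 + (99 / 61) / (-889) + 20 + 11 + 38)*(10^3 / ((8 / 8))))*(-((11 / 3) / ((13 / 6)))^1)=-101406052000 / 704977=-143843.06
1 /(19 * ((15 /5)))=1 /57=0.02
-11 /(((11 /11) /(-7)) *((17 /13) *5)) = 1001 /85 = 11.78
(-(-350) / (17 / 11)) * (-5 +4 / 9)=-157850 / 153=-1031.70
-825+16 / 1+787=-22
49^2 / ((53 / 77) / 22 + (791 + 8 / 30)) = 61009410 / 20106881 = 3.03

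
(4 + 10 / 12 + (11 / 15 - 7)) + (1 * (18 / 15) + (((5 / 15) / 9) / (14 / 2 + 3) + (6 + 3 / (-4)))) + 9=7571 / 540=14.02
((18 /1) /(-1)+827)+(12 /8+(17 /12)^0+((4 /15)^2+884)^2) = 79217314487 /101250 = 782393.23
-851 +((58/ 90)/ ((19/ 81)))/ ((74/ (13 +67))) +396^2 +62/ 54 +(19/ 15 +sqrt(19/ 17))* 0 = 2960449834/ 18981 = 155969.12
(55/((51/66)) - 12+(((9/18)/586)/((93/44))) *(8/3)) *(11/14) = 452314379/9727893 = 46.50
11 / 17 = 0.65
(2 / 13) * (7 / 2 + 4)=15 / 13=1.15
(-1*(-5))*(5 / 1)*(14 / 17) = 350 / 17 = 20.59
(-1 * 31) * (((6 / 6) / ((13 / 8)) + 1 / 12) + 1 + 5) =-32395 / 156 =-207.66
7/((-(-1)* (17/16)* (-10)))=-56/85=-0.66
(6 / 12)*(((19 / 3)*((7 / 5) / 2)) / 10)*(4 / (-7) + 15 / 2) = 1843 / 1200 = 1.54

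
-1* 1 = -1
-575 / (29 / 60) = -34500 / 29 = -1189.66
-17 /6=-2.83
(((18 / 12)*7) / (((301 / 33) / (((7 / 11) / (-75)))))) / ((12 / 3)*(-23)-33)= 21 / 268750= 0.00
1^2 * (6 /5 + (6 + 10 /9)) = 374 /45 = 8.31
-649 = -649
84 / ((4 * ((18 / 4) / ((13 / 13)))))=14 / 3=4.67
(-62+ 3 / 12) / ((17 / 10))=-1235 / 34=-36.32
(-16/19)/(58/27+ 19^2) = -432/186295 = -0.00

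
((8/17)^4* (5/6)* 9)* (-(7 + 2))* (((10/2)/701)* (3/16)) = -259200/58548221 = -0.00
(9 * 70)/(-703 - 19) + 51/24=3617/2888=1.25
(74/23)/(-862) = -37/9913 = -0.00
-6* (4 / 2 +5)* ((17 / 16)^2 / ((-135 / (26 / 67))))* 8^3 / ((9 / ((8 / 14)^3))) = 1923584 / 1329615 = 1.45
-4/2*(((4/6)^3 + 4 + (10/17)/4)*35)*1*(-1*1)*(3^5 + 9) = 78380.78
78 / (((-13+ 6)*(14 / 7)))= -39 / 7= -5.57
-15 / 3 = -5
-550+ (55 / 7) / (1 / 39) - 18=-1831 / 7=-261.57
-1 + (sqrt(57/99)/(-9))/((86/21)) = -1.02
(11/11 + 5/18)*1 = 23/18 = 1.28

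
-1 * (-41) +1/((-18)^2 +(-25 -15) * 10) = 3115/76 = 40.99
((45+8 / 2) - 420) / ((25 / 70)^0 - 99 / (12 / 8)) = 371 / 65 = 5.71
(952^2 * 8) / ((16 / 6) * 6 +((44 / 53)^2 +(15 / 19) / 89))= 34439689758208 / 79316215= 434207.43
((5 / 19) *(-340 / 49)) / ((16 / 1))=-425 / 3724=-0.11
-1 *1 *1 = -1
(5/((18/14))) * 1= 35/9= 3.89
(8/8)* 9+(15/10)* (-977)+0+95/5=-2875/2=-1437.50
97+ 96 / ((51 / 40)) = 2929 / 17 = 172.29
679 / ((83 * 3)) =679 / 249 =2.73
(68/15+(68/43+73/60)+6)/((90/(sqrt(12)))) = 0.51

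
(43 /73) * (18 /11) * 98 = 75852 /803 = 94.46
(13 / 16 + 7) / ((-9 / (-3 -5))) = 125 / 18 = 6.94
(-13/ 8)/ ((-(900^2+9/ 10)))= 65/ 32400036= 0.00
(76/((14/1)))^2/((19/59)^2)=13924/49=284.16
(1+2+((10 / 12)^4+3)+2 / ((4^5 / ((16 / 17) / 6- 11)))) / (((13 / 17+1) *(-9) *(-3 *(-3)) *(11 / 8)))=-4555213 / 138568320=-0.03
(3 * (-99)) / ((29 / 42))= -12474 / 29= -430.14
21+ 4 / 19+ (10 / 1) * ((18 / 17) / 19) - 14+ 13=6708 / 323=20.77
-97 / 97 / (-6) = 1 / 6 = 0.17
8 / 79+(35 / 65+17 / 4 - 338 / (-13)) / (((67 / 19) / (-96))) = -838.08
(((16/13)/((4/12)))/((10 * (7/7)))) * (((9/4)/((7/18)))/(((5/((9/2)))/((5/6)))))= 729/455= 1.60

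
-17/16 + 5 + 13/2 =167/16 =10.44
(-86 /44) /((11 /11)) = -43 /22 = -1.95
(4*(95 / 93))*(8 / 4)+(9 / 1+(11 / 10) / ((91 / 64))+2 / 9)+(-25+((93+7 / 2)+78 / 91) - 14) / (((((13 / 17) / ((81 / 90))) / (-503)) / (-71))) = 1245510064219 / 507780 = 2452853.72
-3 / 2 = -1.50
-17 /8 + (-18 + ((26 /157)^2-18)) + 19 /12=-21600949 /591576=-36.51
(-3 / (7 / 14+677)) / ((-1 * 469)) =6 / 635495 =0.00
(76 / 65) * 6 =456 / 65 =7.02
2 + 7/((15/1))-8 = -83/15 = -5.53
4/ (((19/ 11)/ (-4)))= -176/ 19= -9.26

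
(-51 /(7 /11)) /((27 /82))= -15334 /63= -243.40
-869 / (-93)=869 / 93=9.34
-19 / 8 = -2.38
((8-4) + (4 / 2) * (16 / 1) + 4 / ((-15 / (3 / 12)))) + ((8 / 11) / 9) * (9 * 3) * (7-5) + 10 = 8299 / 165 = 50.30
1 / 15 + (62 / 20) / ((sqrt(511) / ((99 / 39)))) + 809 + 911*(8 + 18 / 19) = 1023*sqrt(511) / 66430 + 2553634 / 285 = 8960.47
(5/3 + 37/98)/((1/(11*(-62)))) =-204941/147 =-1394.16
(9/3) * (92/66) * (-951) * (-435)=19029510/11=1729955.45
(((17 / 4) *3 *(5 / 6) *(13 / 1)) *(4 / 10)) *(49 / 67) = 10829 / 268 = 40.41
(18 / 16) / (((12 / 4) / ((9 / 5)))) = 27 / 40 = 0.68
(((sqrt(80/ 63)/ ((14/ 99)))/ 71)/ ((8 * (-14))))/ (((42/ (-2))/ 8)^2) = -88 * sqrt(35)/ 3579891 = -0.00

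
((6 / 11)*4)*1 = 24 / 11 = 2.18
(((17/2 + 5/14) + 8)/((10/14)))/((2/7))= 413/5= 82.60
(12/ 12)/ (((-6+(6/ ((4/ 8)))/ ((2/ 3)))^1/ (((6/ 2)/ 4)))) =1/ 16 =0.06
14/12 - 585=-3503/6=-583.83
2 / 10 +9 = 46 / 5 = 9.20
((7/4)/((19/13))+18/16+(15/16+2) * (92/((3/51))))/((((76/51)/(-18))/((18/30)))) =-962080983/28880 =-33313.05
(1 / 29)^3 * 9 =9 / 24389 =0.00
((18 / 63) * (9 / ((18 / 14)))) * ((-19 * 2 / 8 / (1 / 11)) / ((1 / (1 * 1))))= -209 / 2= -104.50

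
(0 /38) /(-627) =0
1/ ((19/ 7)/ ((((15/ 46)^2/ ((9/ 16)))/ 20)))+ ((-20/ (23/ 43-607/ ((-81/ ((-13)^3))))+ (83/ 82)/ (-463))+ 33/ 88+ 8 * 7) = 2467249692273957067/ 43763012118490088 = 56.38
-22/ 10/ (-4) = 11/ 20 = 0.55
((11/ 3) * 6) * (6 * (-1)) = -132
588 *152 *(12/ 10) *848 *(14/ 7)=909490176/ 5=181898035.20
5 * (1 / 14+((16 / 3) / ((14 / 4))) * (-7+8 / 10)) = -1969 / 42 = -46.88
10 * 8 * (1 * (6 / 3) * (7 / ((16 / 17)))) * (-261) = -310590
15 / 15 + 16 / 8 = 3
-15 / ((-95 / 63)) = 189 / 19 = 9.95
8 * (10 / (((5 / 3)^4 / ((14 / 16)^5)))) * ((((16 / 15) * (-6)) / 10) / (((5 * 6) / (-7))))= 3176523 / 4000000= 0.79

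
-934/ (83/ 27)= -25218/ 83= -303.83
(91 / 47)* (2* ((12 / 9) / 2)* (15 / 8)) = 455 / 94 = 4.84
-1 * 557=-557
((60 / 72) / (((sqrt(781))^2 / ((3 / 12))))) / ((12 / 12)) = 5 / 18744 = 0.00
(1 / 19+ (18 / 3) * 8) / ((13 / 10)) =9130 / 247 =36.96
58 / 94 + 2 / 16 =279 / 376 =0.74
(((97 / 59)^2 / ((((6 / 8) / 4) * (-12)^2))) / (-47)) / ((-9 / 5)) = 47045 / 39756501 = 0.00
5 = 5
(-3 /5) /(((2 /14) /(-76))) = 319.20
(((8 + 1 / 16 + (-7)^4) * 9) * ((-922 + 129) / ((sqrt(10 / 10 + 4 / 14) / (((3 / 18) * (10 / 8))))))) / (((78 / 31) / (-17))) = 6195530575 * sqrt(7) / 768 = 21343532.74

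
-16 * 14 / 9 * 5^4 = -140000 / 9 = -15555.56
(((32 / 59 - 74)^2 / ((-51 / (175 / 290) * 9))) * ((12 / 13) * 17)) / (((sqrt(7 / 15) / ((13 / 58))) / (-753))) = 23573362780 * sqrt(105) / 8782563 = 27503.94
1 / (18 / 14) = 7 / 9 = 0.78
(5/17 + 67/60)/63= 1439/64260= 0.02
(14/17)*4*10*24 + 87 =14919/17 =877.59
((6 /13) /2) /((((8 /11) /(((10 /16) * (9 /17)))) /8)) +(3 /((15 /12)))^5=444575601 /5525000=80.47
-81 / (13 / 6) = -37.38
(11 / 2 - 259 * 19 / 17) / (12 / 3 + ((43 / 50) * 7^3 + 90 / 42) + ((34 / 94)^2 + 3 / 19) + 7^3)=-70915250875 / 160927260701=-0.44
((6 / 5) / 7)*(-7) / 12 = -1 / 10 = -0.10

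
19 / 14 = 1.36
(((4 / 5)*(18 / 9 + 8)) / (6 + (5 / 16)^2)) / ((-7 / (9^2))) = -165888 / 10927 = -15.18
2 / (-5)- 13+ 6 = -37 / 5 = -7.40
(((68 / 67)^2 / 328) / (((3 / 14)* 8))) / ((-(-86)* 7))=289 / 94969284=0.00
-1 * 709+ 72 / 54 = -2123 / 3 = -707.67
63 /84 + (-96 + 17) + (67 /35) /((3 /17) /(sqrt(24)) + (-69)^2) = -191369661326173 /2445631241620 - 2278*sqrt(6) /1834223431215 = -78.25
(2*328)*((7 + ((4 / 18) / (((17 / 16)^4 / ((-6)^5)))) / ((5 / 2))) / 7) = -146661382736 / 2923235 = -50170.92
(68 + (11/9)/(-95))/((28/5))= 58129/4788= 12.14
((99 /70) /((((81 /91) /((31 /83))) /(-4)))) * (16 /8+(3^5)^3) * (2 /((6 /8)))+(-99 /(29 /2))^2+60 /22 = -9415102236982382 /103657455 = -90828992.83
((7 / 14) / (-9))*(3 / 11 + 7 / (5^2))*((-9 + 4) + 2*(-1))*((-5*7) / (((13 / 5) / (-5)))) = 18620 / 1287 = 14.47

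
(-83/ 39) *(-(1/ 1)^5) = 83/ 39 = 2.13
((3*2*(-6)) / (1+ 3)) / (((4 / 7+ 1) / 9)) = -567 / 11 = -51.55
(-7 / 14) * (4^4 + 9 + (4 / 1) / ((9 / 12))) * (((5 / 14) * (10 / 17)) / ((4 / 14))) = -20275 / 204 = -99.39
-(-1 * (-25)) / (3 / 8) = -200 / 3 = -66.67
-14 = -14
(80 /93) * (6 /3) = 160 /93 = 1.72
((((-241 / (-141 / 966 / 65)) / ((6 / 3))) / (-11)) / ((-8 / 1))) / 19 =2522065 / 78584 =32.09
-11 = -11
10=10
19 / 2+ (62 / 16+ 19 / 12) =359 / 24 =14.96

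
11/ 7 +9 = 74/ 7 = 10.57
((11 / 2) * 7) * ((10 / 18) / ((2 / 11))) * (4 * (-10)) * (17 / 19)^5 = -60130943950 / 22284891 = -2698.28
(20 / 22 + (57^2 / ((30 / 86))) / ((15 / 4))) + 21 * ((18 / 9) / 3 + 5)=715987 / 275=2603.59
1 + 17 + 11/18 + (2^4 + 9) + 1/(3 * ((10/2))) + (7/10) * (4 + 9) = 475/9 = 52.78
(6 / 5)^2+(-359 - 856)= -1213.56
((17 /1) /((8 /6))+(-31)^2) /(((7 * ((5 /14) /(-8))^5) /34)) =-16670493507584 /625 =-26672789612.13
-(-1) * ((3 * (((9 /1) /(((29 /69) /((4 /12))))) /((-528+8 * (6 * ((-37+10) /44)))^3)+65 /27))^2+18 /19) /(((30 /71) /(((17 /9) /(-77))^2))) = 102857262452885528963915542229261 /1359902237525647741025406199111680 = 0.08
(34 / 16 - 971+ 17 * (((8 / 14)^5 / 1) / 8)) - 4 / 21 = -390837779 / 403368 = -968.94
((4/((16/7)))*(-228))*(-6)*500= 1197000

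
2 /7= 0.29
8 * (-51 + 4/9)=-3640/9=-404.44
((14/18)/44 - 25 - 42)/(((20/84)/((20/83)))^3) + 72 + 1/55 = 81310307/31448285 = 2.59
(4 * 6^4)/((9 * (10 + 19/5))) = 960/23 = 41.74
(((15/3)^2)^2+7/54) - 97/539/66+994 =1619.13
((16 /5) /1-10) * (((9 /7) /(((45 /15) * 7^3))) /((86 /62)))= -3162 /516215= -0.01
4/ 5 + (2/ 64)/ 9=1157/ 1440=0.80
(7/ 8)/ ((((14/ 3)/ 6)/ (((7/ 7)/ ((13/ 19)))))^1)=171/ 104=1.64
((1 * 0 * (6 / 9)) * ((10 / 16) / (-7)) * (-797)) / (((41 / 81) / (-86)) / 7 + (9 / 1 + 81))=0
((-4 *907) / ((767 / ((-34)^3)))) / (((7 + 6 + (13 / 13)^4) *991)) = 71297456 / 5320679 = 13.40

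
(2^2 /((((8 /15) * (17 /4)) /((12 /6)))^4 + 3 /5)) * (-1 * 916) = -23186250 /14237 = -1628.59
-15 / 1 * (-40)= 600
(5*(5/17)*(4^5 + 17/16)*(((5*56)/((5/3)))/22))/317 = 782775/21556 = 36.31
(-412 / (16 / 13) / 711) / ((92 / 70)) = -46865 / 130824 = -0.36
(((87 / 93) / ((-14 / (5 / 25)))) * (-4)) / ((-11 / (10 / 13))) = -116 / 31031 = -0.00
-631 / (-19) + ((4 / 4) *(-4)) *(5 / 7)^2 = 29019 / 931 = 31.17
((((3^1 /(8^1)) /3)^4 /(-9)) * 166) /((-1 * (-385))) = -83 /7096320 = -0.00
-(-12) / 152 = 3 / 38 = 0.08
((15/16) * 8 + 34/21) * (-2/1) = -383/21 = -18.24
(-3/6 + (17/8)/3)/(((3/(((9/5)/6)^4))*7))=9/112000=0.00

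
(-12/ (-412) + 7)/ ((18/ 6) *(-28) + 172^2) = 181/ 759625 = 0.00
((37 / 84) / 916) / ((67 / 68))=629 / 1288812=0.00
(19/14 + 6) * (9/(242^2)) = 927/819896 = 0.00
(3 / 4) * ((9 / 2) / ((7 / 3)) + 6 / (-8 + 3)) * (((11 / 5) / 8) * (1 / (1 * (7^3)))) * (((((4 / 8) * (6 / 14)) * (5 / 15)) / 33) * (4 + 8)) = 0.00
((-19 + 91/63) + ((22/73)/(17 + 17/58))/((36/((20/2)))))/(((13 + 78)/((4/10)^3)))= -92523296/7495795125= -0.01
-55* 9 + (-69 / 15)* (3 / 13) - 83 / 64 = -2069011 / 4160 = -497.36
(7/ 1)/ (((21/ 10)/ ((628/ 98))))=3140/ 147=21.36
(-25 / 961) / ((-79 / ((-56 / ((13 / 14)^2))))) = -274400 / 12830311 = -0.02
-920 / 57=-16.14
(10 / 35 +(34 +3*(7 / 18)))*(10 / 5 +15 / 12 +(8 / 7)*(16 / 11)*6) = 6064697 / 12936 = 468.82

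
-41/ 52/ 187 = -41/ 9724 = -0.00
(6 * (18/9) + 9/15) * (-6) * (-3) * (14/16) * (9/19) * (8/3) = 23814/95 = 250.67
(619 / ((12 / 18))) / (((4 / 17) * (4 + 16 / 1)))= 31569 / 160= 197.31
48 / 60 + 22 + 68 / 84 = 2479 / 105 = 23.61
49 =49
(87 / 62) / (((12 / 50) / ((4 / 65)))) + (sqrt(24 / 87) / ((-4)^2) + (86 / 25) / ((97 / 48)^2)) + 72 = sqrt(58) / 232 + 6939248257 / 94795675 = 73.23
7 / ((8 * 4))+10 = 327 / 32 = 10.22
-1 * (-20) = 20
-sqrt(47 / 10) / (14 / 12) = -1.86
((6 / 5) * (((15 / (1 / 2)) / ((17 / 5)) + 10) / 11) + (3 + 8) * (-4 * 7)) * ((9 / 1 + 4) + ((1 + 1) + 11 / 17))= -15218392 / 3179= -4787.16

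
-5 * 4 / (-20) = 1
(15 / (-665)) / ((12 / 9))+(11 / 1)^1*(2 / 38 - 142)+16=-822173 / 532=-1545.44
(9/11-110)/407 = -0.27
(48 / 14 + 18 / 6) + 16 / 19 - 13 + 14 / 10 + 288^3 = 15885432001 / 665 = 23887867.67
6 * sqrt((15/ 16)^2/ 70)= 9 * sqrt(70)/ 112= 0.67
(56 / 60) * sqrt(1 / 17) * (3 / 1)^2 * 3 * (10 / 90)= 14 * sqrt(17) / 85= 0.68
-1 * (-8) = 8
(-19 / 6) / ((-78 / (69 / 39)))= 437 / 6084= 0.07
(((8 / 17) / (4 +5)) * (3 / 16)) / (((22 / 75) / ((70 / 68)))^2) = 2296875 / 19023136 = 0.12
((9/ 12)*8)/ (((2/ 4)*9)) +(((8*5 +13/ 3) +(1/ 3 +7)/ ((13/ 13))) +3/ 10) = 533/ 10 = 53.30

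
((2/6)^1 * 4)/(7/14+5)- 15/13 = -391/429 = -0.91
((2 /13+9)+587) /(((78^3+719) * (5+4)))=7750 /55606707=0.00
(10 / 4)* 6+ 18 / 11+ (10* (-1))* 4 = -257 / 11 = -23.36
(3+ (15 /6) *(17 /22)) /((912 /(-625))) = -135625 /40128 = -3.38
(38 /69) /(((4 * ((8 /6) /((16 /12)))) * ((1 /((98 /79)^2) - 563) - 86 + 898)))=91238 /165436953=0.00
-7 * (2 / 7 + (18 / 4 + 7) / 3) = -173 / 6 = -28.83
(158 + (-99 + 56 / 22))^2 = 458329 / 121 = 3787.84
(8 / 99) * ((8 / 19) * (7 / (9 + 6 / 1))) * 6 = 896 / 9405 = 0.10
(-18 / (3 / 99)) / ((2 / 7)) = -2079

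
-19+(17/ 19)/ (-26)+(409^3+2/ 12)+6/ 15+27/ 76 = 68417910.89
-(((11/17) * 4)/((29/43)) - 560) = 274188/493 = 556.16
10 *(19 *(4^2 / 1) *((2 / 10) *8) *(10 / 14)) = 3474.29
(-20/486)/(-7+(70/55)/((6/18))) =22/1701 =0.01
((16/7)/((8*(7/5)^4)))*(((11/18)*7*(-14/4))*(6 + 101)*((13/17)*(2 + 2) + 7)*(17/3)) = -13976875/2058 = -6791.48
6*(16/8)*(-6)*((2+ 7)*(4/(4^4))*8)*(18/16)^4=-531441/4096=-129.75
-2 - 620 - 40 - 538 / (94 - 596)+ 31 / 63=-10443478 / 15813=-660.44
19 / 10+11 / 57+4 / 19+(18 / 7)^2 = 249017 / 27930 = 8.92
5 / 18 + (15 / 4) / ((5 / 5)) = 145 / 36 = 4.03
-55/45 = -11/9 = -1.22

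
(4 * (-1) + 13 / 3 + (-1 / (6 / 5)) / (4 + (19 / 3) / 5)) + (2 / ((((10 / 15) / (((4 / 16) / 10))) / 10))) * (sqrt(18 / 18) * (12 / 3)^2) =12.18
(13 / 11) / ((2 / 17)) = 221 / 22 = 10.05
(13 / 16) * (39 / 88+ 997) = 1141075 / 1408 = 810.42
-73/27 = -2.70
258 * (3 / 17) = 774 / 17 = 45.53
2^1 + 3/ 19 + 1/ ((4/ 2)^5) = 1331/ 608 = 2.19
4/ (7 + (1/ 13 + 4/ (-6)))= 78/ 125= 0.62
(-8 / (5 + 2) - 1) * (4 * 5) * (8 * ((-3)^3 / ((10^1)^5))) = 81 / 875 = 0.09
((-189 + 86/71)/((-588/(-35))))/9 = -1.24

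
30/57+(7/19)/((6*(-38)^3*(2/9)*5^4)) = 1371799979/2606420000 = 0.53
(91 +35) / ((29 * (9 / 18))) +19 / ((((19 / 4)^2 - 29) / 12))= -79836 / 2987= -26.73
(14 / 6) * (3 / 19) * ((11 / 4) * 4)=77 / 19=4.05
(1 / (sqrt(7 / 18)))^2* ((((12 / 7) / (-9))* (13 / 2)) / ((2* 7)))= -78 / 343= -0.23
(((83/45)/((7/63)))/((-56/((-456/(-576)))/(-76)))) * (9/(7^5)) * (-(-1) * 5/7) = 89889/13176688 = 0.01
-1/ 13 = -0.08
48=48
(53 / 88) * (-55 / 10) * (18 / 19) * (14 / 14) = -477 / 152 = -3.14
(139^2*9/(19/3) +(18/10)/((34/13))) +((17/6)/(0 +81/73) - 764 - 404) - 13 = 10312826542/392445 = 26278.40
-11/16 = -0.69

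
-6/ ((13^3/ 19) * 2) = -57/ 2197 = -0.03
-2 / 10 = -0.20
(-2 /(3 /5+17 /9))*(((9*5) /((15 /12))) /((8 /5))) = -2025 /112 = -18.08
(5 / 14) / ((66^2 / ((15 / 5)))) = 5 / 20328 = 0.00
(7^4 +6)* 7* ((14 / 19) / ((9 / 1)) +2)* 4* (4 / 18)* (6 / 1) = 95971904 / 513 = 187079.73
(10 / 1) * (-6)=-60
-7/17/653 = -7/11101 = -0.00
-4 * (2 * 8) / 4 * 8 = -128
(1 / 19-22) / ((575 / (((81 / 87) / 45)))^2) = -3753 / 132076421875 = -0.00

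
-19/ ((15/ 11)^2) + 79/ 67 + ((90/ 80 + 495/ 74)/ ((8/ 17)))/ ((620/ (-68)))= -10.86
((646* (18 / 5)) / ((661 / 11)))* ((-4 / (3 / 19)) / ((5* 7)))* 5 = -3240336 / 23135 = -140.06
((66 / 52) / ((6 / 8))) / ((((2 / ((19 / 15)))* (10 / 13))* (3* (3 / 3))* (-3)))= -0.15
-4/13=-0.31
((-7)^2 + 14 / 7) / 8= 51 / 8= 6.38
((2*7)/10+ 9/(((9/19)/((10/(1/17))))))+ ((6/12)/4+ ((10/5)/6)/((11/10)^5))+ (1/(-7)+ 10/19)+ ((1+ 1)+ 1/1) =3235.12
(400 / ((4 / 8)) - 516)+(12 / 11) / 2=3130 / 11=284.55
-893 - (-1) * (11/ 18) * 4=-8015/ 9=-890.56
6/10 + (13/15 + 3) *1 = 67/15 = 4.47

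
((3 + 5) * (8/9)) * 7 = 448/9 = 49.78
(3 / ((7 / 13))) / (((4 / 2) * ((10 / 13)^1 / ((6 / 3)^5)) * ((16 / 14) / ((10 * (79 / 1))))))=80106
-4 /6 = -2 /3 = -0.67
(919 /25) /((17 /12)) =11028 /425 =25.95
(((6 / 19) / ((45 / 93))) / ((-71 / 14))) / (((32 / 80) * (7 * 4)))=-31 / 2698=-0.01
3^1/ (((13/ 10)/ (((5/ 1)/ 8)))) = 75/ 52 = 1.44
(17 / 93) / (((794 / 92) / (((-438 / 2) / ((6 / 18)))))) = -171258 / 12307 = -13.92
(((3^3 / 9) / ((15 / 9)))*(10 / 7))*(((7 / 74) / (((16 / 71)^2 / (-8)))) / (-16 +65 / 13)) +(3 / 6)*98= 683545 / 13024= 52.48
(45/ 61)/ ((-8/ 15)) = -675/ 488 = -1.38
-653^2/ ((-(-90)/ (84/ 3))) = -5969726/ 45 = -132660.58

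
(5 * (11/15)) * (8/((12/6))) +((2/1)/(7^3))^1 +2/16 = 121813/8232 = 14.80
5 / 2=2.50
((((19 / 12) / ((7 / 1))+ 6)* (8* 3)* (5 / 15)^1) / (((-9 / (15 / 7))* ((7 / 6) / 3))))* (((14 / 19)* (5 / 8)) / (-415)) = 2615 / 77273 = 0.03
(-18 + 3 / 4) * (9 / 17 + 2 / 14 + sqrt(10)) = -69 * sqrt(10) / 4 - 1380 / 119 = -66.15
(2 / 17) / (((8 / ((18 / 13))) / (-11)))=-99 / 442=-0.22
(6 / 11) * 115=690 / 11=62.73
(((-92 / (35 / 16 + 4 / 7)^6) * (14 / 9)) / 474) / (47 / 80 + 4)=-101691344740679680 / 681408891505360840851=-0.00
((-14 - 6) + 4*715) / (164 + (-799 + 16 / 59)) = -167560 / 37449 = -4.47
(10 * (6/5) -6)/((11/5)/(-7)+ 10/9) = 1890/251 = 7.53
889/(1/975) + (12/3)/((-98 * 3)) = 127415923/147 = 866774.99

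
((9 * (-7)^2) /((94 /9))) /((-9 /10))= -2205 /47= -46.91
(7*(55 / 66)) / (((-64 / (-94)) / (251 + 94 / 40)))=555681 / 256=2170.63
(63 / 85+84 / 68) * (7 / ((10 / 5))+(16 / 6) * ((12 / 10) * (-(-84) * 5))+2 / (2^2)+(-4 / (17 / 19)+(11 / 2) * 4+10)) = 3928512 / 1445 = 2718.69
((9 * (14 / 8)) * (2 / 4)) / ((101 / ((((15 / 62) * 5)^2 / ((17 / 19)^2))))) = 127929375 / 897620128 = 0.14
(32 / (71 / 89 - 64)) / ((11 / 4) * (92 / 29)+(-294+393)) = -20648 / 4393125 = -0.00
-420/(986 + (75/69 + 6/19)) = -36708/86299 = -0.43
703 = 703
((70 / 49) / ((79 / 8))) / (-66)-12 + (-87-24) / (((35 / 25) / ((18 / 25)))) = -6303926 / 91245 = -69.09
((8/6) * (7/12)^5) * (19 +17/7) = 60025/31104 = 1.93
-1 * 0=0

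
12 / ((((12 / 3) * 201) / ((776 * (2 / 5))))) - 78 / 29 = 18878 / 9715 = 1.94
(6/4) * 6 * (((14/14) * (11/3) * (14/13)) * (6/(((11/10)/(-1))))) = -2520/13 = -193.85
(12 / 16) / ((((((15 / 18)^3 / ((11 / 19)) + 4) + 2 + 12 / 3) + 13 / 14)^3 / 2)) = 6901201181952 / 7808233011537869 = 0.00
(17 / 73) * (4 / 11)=68 / 803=0.08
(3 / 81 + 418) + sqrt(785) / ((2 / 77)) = 1496.72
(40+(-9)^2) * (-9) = -1089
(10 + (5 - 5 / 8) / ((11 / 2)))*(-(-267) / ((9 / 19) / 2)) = 803225 / 66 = 12170.08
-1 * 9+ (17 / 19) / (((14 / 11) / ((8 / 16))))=-4601 / 532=-8.65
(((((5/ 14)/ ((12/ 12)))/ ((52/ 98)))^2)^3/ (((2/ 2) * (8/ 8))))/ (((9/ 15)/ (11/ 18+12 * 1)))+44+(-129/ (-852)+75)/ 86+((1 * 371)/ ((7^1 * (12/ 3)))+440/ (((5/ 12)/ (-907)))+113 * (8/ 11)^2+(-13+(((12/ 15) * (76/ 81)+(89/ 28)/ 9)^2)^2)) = -903642329716452319647316782710335751/ 943570783439778416005923840000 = -957683.67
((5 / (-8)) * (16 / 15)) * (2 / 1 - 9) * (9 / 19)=42 / 19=2.21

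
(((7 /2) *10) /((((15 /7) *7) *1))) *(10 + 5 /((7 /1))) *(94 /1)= 2350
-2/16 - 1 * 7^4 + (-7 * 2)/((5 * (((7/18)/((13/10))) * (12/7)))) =-481317/200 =-2406.58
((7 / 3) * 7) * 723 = 11809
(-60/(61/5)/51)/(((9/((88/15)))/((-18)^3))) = 380160/1037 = 366.60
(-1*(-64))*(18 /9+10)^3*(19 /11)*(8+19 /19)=18911232 /11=1719202.91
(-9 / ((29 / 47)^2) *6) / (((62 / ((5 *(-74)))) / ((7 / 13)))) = 154475370 / 338923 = 455.78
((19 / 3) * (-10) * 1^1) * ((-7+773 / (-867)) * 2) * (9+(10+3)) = 57199120 / 2601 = 21991.20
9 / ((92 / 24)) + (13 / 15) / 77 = 62669 / 26565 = 2.36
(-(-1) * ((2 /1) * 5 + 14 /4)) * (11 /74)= 297 /148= 2.01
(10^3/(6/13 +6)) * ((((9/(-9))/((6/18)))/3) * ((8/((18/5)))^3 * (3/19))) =-26000000/96957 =-268.16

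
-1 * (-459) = 459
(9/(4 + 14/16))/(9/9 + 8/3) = 72/143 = 0.50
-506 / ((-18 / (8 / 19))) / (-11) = -184 / 171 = -1.08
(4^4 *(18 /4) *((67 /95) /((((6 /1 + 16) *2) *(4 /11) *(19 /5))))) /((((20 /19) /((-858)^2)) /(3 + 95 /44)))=4580312022 /95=48213810.76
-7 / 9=-0.78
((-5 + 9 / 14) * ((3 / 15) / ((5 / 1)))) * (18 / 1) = -3.14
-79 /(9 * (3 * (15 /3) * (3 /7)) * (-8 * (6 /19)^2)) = 199633 /116640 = 1.71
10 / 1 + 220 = 230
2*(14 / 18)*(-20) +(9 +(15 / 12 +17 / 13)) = -9151 / 468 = -19.55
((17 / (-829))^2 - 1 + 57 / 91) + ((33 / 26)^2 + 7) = 26789334487 / 3252024412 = 8.24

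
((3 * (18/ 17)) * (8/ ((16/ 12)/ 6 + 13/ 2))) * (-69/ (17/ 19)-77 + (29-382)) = -1917.04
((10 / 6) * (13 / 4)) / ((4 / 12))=65 / 4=16.25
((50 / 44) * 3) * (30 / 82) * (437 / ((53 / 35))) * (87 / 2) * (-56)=-20957973750 / 23903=-876792.61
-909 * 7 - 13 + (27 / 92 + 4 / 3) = -6374.37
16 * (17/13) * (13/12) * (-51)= -1156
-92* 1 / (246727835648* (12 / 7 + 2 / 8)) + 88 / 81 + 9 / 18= 15569187305657 / 9814040248320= 1.59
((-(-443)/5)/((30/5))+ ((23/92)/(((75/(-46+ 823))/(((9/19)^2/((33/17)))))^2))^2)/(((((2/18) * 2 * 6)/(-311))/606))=-6544097840697553455393691779/3108204331041012500000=-2105427.17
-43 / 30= -1.43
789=789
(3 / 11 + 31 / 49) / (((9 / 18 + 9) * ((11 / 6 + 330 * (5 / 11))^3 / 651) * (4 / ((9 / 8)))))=5514156 / 1106112899353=0.00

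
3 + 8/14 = 25/7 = 3.57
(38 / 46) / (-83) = -0.01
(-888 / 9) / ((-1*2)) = 148 / 3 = 49.33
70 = 70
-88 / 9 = -9.78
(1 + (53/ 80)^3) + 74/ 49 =70270973/ 25088000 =2.80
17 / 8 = 2.12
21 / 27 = 7 / 9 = 0.78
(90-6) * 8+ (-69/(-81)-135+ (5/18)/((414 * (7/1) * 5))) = 28056505/52164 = 537.85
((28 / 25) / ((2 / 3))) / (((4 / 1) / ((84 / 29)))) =882 / 725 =1.22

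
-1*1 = -1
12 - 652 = -640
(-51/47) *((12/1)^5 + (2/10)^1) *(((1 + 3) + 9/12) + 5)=-2474636229/940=-2632591.73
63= 63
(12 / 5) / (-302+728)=2 / 355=0.01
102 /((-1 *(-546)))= 17 /91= 0.19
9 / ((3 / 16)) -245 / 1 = -197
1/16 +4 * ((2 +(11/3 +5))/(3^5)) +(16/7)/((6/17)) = 548207/81648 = 6.71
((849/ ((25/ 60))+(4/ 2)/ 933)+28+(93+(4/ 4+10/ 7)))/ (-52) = -35284229/ 849030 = -41.56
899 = 899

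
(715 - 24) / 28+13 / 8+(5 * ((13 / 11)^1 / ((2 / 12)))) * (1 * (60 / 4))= 343803 / 616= 558.12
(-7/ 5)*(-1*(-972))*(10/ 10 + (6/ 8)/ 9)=-7371/ 5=-1474.20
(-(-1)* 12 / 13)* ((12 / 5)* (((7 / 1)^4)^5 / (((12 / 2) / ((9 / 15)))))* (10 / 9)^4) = 255335252152358403200 / 9477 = 26942624475293700.88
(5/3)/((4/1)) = 5/12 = 0.42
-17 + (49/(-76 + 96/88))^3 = -17.28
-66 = -66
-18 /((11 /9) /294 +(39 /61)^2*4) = -177223788 /16139195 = -10.98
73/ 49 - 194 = -9433/ 49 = -192.51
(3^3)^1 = 27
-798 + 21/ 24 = -6377/ 8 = -797.12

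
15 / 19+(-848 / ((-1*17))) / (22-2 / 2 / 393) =449289 / 146965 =3.06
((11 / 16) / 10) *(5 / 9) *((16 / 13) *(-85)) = -935 / 234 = -4.00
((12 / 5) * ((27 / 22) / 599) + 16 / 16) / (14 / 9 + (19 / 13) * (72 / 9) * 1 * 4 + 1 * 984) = 3873519 / 3979162990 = 0.00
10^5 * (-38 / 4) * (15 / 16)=-890625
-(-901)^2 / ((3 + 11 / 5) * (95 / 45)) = -36531045 / 494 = -73949.48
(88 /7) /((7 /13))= 1144 /49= 23.35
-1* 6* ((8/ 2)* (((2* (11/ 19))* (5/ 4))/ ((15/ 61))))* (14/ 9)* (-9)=37576/ 19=1977.68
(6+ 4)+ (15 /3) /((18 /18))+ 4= 19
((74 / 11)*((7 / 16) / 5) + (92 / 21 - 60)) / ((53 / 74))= -18813797 / 244860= -76.83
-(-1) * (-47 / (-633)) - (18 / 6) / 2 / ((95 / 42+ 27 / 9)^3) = 436964911 / 6832514013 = 0.06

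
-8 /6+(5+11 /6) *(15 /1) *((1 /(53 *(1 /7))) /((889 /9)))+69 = 2738321 /40386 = 67.80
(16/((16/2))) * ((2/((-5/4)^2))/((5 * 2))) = 32/125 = 0.26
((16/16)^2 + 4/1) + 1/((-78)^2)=30421/6084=5.00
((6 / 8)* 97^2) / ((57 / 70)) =329315 / 38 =8666.18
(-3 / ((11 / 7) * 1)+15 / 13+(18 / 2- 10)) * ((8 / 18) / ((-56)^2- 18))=-502 / 2006433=-0.00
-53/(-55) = 53/55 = 0.96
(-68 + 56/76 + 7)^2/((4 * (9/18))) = 1311025/722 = 1815.82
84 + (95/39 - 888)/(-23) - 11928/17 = -8831371/15249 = -579.14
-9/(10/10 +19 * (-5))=9/94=0.10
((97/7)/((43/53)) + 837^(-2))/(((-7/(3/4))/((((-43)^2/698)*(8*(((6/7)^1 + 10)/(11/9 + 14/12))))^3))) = -1122554586181367316480/686577976904323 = -1634999.41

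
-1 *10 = -10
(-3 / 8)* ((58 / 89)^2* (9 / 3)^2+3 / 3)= -1.81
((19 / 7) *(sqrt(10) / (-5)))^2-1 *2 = 232 / 245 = 0.95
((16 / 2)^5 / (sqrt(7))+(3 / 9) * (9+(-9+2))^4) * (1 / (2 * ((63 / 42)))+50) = 2416 / 9+4947968 * sqrt(7) / 21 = 623653.82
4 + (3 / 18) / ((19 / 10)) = 4.09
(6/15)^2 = 4/25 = 0.16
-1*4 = -4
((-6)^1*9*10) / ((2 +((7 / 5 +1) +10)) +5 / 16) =-43200 / 1177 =-36.70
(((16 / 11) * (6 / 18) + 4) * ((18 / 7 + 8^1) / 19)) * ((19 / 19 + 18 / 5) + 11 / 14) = 2064452 / 153615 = 13.44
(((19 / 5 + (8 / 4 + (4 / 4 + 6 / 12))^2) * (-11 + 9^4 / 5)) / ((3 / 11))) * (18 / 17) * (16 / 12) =45945372 / 425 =108106.76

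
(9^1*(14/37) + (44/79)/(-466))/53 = 2318468/36096127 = 0.06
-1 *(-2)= 2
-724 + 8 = -716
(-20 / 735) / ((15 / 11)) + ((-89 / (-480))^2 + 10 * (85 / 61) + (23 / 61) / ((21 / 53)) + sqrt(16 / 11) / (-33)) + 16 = 7093359263 / 229555200 - 4 * sqrt(11) / 363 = 30.86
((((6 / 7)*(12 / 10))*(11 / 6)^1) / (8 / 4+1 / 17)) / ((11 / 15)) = 306 / 245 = 1.25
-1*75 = -75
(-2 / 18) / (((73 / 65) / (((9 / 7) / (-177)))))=65 / 90447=0.00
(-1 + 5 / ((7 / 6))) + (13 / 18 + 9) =1639 / 126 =13.01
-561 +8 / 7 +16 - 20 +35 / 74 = -291833 / 518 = -563.38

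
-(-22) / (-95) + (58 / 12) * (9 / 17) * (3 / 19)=557 / 3230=0.17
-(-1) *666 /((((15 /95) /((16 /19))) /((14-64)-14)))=-227328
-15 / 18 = -5 / 6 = -0.83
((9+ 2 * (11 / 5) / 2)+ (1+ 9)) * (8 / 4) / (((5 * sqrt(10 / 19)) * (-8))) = -53 * sqrt(190) / 500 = -1.46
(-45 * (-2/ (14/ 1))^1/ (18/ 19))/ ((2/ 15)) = 1425/ 28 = 50.89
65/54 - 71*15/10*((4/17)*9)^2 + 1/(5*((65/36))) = -2415654259/5071950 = -476.28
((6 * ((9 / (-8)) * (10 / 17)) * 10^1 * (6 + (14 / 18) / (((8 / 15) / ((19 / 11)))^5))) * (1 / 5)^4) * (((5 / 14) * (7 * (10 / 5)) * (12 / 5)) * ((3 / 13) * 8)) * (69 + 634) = -255237297866336007 / 911162137600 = -280122.81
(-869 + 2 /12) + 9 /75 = -130307 /150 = -868.71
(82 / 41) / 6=1 / 3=0.33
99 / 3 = 33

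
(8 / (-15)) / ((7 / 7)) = -8 / 15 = -0.53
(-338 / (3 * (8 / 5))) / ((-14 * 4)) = 845 / 672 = 1.26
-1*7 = -7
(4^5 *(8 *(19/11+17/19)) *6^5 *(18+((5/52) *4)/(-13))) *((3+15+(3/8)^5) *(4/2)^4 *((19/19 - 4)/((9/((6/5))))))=-61090392626574336/176605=-345915419306.22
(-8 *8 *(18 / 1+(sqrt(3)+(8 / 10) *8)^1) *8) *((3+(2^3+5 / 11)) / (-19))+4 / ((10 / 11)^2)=64512 *sqrt(3) / 209+39377609 / 5225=8071.02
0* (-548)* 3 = 0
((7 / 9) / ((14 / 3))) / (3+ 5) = 1 / 48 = 0.02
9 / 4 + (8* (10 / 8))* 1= 49 / 4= 12.25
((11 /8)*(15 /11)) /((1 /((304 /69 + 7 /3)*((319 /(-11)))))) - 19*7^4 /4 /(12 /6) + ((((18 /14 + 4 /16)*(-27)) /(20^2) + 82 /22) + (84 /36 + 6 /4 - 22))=-51713411999 /8500800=-6083.36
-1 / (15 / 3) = -1 / 5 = -0.20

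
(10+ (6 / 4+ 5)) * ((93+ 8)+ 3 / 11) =1671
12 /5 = 2.40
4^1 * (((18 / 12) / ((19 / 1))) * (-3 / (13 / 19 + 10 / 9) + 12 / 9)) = -622 / 5833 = -0.11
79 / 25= 3.16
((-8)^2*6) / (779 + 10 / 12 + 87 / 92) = 105984 / 215495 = 0.49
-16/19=-0.84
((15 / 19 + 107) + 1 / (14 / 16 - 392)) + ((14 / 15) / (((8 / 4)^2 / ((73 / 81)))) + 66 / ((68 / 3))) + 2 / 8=111.16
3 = 3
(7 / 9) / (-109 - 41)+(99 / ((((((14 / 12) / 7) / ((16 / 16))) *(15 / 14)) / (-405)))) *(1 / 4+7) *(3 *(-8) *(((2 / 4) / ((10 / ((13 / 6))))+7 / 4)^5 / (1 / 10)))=299239769754602117 / 34560000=8658558152.62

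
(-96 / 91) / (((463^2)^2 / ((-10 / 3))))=0.00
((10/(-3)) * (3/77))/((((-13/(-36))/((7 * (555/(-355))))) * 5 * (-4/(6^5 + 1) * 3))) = -470862/923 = -510.14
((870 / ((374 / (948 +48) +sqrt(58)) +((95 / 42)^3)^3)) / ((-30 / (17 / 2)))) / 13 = -435345825036119791634044917707526448896 / 35589704199714031079509937677340799098389 +280840886676191946914804644498243584 * sqrt(58) / 35589704199714031079509937677340799098389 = -0.01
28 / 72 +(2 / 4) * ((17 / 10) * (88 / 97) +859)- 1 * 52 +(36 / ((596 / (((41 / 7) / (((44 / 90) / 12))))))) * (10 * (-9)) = -20176485977 / 50079645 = -402.89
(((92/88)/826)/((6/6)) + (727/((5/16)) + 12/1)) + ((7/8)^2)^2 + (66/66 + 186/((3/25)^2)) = 4258466589073/279121920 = 15256.65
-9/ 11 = -0.82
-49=-49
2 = 2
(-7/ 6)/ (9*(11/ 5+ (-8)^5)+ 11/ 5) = 7/ 1769340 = 0.00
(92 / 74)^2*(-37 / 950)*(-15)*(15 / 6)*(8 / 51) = 0.35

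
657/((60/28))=1533/5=306.60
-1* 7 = -7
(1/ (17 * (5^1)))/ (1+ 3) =0.00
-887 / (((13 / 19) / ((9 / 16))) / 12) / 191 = -455031 / 9932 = -45.81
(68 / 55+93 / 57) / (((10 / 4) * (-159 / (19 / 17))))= -1998 / 247775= -0.01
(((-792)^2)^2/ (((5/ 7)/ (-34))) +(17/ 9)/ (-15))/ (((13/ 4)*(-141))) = 10113499070890052/ 247455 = 40870053427.45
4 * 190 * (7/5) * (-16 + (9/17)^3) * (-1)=16866.12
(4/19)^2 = 16/361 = 0.04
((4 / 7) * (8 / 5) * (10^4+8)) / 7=320256 / 245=1307.17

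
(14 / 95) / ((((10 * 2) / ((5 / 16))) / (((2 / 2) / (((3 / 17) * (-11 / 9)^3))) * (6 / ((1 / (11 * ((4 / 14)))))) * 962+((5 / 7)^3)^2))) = -129.64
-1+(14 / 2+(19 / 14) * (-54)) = -471 / 7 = -67.29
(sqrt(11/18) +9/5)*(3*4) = 2*sqrt(22) +108/5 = 30.98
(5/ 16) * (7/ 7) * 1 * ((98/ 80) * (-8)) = -49/ 16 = -3.06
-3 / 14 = -0.21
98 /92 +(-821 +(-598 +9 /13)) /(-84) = 17.95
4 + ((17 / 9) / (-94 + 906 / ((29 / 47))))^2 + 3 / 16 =538799836441 / 128668559616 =4.19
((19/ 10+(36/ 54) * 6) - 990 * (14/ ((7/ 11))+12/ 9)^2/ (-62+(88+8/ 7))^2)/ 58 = -2619801/ 209380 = -12.51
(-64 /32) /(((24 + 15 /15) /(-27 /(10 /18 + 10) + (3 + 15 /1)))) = -2934 /2375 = -1.24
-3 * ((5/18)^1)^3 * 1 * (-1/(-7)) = -0.01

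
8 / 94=4 / 47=0.09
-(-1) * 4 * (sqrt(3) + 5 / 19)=20 / 19 + 4 * sqrt(3)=7.98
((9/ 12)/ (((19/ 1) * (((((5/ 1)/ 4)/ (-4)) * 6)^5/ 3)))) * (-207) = 188416/ 178125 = 1.06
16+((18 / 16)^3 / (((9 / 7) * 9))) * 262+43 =91.24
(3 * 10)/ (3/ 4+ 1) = 120/ 7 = 17.14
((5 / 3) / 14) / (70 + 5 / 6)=0.00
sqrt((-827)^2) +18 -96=749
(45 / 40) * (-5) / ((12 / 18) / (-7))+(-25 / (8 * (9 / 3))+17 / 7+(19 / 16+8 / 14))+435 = 11933 / 24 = 497.21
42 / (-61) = -42 / 61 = -0.69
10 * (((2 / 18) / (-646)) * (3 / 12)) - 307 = -3569801 / 11628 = -307.00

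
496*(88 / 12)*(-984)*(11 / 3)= -39370496 / 3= -13123498.67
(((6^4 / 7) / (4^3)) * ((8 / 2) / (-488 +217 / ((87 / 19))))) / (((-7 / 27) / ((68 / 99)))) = 1437588 / 20661487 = 0.07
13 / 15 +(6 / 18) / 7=32 / 35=0.91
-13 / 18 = -0.72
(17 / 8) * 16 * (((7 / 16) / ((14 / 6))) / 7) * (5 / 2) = 255 / 112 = 2.28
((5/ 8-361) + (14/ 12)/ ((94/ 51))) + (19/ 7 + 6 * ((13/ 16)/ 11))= -2580959/ 7238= -356.58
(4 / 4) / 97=1 / 97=0.01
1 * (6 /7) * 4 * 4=96 /7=13.71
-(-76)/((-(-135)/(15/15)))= 76/135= 0.56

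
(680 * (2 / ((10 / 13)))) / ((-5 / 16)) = -28288 / 5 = -5657.60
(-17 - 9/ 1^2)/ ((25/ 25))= -26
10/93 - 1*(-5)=475/93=5.11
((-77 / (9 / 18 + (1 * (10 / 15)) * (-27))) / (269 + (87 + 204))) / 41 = 11 / 57400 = 0.00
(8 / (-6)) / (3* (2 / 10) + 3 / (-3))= 10 / 3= 3.33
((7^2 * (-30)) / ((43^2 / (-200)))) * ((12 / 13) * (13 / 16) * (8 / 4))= 441000 / 1849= 238.51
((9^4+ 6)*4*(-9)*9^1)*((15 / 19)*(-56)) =1787274720 / 19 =94067090.53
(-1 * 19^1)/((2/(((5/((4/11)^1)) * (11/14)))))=-11495/112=-102.63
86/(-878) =-43/439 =-0.10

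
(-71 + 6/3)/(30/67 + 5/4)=-18492/455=-40.64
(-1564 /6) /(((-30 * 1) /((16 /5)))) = 6256 /225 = 27.80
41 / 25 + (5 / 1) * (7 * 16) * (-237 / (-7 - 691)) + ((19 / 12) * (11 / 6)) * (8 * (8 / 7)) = 120006667 / 549675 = 218.32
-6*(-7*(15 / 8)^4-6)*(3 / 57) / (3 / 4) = 378951 / 9728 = 38.95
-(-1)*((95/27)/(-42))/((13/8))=-380/7371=-0.05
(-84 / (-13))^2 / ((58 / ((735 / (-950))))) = -259308 / 465595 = -0.56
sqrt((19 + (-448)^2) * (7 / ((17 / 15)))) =sqrt(358290555) / 17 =1113.44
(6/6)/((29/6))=6/29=0.21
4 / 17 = 0.24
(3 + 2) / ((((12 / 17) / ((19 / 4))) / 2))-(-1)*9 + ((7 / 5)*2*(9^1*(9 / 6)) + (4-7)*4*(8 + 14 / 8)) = -349 / 120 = -2.91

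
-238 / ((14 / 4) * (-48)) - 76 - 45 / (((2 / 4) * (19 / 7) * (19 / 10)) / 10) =-1079095 / 4332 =-249.10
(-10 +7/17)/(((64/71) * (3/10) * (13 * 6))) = -0.45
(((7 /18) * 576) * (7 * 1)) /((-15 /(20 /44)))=-1568 /33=-47.52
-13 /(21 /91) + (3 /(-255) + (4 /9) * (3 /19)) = -56.27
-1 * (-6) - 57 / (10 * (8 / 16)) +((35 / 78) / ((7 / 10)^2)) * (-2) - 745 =-1026796 / 1365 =-752.23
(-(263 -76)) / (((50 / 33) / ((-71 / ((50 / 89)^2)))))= 3470514861 / 125000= 27764.12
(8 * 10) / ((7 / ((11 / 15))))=176 / 21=8.38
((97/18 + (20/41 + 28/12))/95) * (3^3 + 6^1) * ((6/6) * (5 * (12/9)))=133298/7011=19.01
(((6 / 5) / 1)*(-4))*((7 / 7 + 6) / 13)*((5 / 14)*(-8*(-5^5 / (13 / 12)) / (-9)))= 400000 / 169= 2366.86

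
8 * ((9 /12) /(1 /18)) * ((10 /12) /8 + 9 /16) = 72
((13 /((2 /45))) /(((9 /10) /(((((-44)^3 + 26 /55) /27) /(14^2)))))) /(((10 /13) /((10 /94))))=-73313045 /101332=-723.49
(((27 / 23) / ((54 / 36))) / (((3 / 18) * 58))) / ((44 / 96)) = 1296 / 7337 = 0.18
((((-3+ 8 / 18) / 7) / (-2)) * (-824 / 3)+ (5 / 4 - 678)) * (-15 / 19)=2747635 / 4788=573.86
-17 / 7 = -2.43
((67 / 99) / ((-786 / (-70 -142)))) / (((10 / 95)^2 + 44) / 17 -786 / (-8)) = 0.00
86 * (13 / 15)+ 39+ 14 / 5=349 / 3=116.33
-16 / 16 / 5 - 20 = -101 / 5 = -20.20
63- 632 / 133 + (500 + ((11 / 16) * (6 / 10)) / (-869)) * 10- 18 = 423662697 / 84056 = 5040.24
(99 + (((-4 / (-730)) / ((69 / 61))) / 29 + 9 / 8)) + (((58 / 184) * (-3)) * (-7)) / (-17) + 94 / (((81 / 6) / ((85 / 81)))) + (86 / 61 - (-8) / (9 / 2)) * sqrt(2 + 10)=3500 * sqrt(3) / 549 + 7751094184303 / 72411307560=118.08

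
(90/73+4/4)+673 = 49292/73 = 675.23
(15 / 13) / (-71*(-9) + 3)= 5 / 2782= 0.00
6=6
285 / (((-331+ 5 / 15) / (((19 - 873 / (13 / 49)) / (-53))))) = -18181575 / 341744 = -53.20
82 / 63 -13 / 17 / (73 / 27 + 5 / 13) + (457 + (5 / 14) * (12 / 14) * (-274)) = 3040837505 / 8126748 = 374.18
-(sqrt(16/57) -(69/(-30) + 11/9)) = -97/90 -4 * sqrt(57)/57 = -1.61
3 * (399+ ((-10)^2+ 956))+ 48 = 4413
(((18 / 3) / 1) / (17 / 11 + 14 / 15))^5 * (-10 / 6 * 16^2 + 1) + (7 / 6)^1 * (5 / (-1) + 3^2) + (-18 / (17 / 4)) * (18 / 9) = -20647263327077823506 / 583695998633499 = -35373.32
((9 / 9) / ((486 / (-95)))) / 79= -95 / 38394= -0.00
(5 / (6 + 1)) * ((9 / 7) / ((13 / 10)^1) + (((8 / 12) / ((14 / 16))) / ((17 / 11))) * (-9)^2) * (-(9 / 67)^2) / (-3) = 8546310 / 48611381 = 0.18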